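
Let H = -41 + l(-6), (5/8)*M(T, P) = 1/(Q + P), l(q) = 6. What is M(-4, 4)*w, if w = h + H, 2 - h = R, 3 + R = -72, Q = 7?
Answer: 336/55 ≈ 6.1091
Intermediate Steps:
R = -75 (R = -3 - 72 = -75)
M(T, P) = 8/(5*(7 + P))
h = 77 (h = 2 - 1*(-75) = 2 + 75 = 77)
H = -35 (H = -41 + 6 = -35)
w = 42 (w = 77 - 35 = 42)
M(-4, 4)*w = (8/(5*(7 + 4)))*42 = ((8/5)/11)*42 = ((8/5)*(1/11))*42 = (8/55)*42 = 336/55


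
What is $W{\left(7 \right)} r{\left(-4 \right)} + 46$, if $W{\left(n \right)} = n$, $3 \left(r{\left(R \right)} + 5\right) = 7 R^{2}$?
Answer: $\frac{817}{3} \approx 272.33$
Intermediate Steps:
$r{\left(R \right)} = -5 + \frac{7 R^{2}}{3}$
$W{\left(7 \right)} r{\left(-4 \right)} + 46 = 7 \left(-5 + \frac{7 \left(-4\right)^{2}}{3}\right) + 46 = 7 \left(-5 + \frac{7}{3} \cdot 16\right) + 46 = 7 \left(-5 + \frac{112}{3}\right) + 46 = 7 \cdot \frac{97}{3} + 46 = \frac{679}{3} + 46 = \frac{817}{3}$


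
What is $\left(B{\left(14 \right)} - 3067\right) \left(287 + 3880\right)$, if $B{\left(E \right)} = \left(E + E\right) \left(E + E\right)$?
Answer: $-9513261$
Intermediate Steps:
$B{\left(E \right)} = 4 E^{2}$ ($B{\left(E \right)} = 2 E 2 E = 4 E^{2}$)
$\left(B{\left(14 \right)} - 3067\right) \left(287 + 3880\right) = \left(4 \cdot 14^{2} - 3067\right) \left(287 + 3880\right) = \left(4 \cdot 196 - 3067\right) 4167 = \left(784 - 3067\right) 4167 = \left(-2283\right) 4167 = -9513261$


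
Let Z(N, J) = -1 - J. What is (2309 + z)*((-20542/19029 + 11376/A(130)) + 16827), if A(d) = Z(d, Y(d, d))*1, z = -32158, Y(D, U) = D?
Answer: -1245514114266083/2492799 ≈ -4.9964e+8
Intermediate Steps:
A(d) = -1 - d (A(d) = (-1 - d)*1 = -1 - d)
(2309 + z)*((-20542/19029 + 11376/A(130)) + 16827) = (2309 - 32158)*((-20542/19029 + 11376/(-1 - 1*130)) + 16827) = -29849*((-20542*1/19029 + 11376/(-1 - 130)) + 16827) = -29849*((-20542/19029 + 11376/(-131)) + 16827) = -29849*((-20542/19029 + 11376*(-1/131)) + 16827) = -29849*((-20542/19029 - 11376/131) + 16827) = -29849*(-219164906/2492799 + 16827) = -29849*41727163867/2492799 = -1245514114266083/2492799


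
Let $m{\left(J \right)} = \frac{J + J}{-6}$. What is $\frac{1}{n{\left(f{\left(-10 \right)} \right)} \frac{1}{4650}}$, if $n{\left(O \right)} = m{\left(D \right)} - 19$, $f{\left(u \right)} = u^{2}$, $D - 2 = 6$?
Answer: $- \frac{2790}{13} \approx -214.62$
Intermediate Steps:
$D = 8$ ($D = 2 + 6 = 8$)
$m{\left(J \right)} = - \frac{J}{3}$ ($m{\left(J \right)} = - \frac{2 J}{6} = - \frac{J}{3}$)
$n{\left(O \right)} = - \frac{65}{3}$ ($n{\left(O \right)} = \left(- \frac{1}{3}\right) 8 - 19 = - \frac{8}{3} - 19 = - \frac{65}{3}$)
$\frac{1}{n{\left(f{\left(-10 \right)} \right)} \frac{1}{4650}} = \frac{1}{\left(- \frac{65}{3}\right) \frac{1}{4650}} = \frac{1}{- \frac{13}{2790}} = - \frac{2790}{13}$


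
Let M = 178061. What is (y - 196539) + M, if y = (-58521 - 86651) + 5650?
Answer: -158000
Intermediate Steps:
y = -139522 (y = -145172 + 5650 = -139522)
(y - 196539) + M = (-139522 - 196539) + 178061 = -336061 + 178061 = -158000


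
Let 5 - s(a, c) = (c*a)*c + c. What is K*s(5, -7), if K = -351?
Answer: 81783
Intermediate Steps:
s(a, c) = 5 - c - a*c² (s(a, c) = 5 - ((c*a)*c + c) = 5 - ((a*c)*c + c) = 5 - (a*c² + c) = 5 - (c + a*c²) = 5 + (-c - a*c²) = 5 - c - a*c²)
K*s(5, -7) = -351*(5 - 1*(-7) - 1*5*(-7)²) = -351*(5 + 7 - 1*5*49) = -351*(5 + 7 - 245) = -351*(-233) = 81783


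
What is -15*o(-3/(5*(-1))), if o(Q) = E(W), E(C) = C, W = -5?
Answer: 75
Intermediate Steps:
o(Q) = -5
-15*o(-3/(5*(-1))) = -15*(-5) = 75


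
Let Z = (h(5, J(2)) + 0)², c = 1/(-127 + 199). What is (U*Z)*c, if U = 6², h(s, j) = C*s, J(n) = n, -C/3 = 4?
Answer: 1800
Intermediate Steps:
C = -12 (C = -3*4 = -12)
c = 1/72 ≈ 0.013889
h(s, j) = -12*s
Z = 3600 (Z = (-12*5 + 0)² = (-60 + 0)² = (-60)² = 3600)
U = 36
(U*Z)*c = (36*3600)*(1/72) = 129600*(1/72) = 1800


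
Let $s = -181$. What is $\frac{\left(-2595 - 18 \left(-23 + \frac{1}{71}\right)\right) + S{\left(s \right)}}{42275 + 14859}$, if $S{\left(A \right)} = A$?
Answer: $- \frac{11980}{289751} \approx -0.041346$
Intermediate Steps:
$\frac{\left(-2595 - 18 \left(-23 + \frac{1}{71}\right)\right) + S{\left(s \right)}}{42275 + 14859} = \frac{\left(-2595 - 18 \left(-23 + \frac{1}{71}\right)\right) - 181}{42275 + 14859} = \frac{\left(-2595 - 18 \left(-23 + \frac{1}{71}\right)\right) - 181}{57134} = \left(\left(-2595 - 18 \left(- \frac{1632}{71}\right)\right) - 181\right) \frac{1}{57134} = \left(\left(-2595 - - \frac{29376}{71}\right) - 181\right) \frac{1}{57134} = \left(\left(-2595 + \frac{29376}{71}\right) - 181\right) \frac{1}{57134} = \left(- \frac{154869}{71} - 181\right) \frac{1}{57134} = \left(- \frac{167720}{71}\right) \frac{1}{57134} = - \frac{11980}{289751}$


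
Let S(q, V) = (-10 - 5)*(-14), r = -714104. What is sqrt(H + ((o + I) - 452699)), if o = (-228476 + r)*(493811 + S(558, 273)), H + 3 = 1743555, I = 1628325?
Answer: I*sqrt(465651395002) ≈ 6.8239e+5*I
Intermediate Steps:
H = 1743552 (H = -3 + 1743555 = 1743552)
S(q, V) = 210 (S(q, V) = -15*(-14) = 210)
o = -465654314180 (o = (-228476 - 714104)*(493811 + 210) = -942580*494021 = -465654314180)
sqrt(H + ((o + I) - 452699)) = sqrt(1743552 + ((-465654314180 + 1628325) - 452699)) = sqrt(1743552 + (-465652685855 - 452699)) = sqrt(1743552 - 465653138554) = sqrt(-465651395002) = I*sqrt(465651395002)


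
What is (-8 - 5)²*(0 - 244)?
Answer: -41236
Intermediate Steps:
(-8 - 5)²*(0 - 244) = (-13)²*(-244) = 169*(-244) = -41236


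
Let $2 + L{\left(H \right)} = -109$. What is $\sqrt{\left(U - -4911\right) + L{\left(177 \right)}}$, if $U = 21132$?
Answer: $2 \sqrt{6483} \approx 161.03$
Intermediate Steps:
$L{\left(H \right)} = -111$ ($L{\left(H \right)} = -2 - 109 = -111$)
$\sqrt{\left(U - -4911\right) + L{\left(177 \right)}} = \sqrt{\left(21132 - -4911\right) - 111} = \sqrt{\left(21132 + 4911\right) - 111} = \sqrt{26043 - 111} = \sqrt{25932} = 2 \sqrt{6483}$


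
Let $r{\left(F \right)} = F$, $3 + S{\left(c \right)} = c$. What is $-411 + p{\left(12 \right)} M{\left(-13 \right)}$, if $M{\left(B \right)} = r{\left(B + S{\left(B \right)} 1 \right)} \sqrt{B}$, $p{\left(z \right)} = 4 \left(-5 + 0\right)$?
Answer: $-411 + 580 i \sqrt{13} \approx -411.0 + 2091.2 i$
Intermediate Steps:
$S{\left(c \right)} = -3 + c$
$p{\left(z \right)} = -20$ ($p{\left(z \right)} = 4 \left(-5\right) = -20$)
$M{\left(B \right)} = \sqrt{B} \left(-3 + 2 B\right)$ ($M{\left(B \right)} = \left(B + \left(-3 + B\right) 1\right) \sqrt{B} = \left(B + \left(-3 + B\right)\right) \sqrt{B} = \left(-3 + 2 B\right) \sqrt{B} = \sqrt{B} \left(-3 + 2 B\right)$)
$-411 + p{\left(12 \right)} M{\left(-13 \right)} = -411 - 20 \sqrt{-13} \left(-3 + 2 \left(-13\right)\right) = -411 - 20 i \sqrt{13} \left(-3 - 26\right) = -411 - 20 i \sqrt{13} \left(-29\right) = -411 - 20 \left(- 29 i \sqrt{13}\right) = -411 + 580 i \sqrt{13}$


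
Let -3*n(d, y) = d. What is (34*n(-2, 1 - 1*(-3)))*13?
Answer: 884/3 ≈ 294.67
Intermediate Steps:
n(d, y) = -d/3
(34*n(-2, 1 - 1*(-3)))*13 = (34*(-⅓*(-2)))*13 = (34*(⅔))*13 = (68/3)*13 = 884/3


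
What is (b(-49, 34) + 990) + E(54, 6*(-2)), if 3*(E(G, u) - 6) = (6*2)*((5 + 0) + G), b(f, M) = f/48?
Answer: 59087/48 ≈ 1231.0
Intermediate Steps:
b(f, M) = f/48 (b(f, M) = f*(1/48) = f/48)
E(G, u) = 26 + 4*G (E(G, u) = 6 + ((6*2)*((5 + 0) + G))/3 = 6 + (12*(5 + G))/3 = 6 + (60 + 12*G)/3 = 6 + (20 + 4*G) = 26 + 4*G)
(b(-49, 34) + 990) + E(54, 6*(-2)) = ((1/48)*(-49) + 990) + (26 + 4*54) = (-49/48 + 990) + (26 + 216) = 47471/48 + 242 = 59087/48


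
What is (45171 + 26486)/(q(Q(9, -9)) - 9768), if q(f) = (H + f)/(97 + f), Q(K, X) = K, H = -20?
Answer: -7595642/1035419 ≈ -7.3358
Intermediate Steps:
q(f) = (-20 + f)/(97 + f)
(45171 + 26486)/(q(Q(9, -9)) - 9768) = (45171 + 26486)/((-20 + 9)/(97 + 9) - 9768) = 71657/(-11/106 - 9768) = 71657/(-1035419/106) = 71657*(-106/1035419) = -7595642/1035419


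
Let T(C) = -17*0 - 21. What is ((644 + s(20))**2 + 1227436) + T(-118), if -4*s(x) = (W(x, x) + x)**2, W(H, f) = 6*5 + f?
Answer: 1564976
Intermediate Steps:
W(H, f) = 30 + f
s(x) = -(30 + 2*x)**2/4 (s(x) = -((30 + x) + x)**2/4 = -(30 + 2*x)**2/4)
T(C) = -21 (T(C) = 0 - 21 = -21)
((644 + s(20))**2 + 1227436) + T(-118) = ((644 - (15 + 20)**2)**2 + 1227436) - 21 = ((644 - 1*35**2)**2 + 1227436) - 21 = ((644 - 1*1225)**2 + 1227436) - 21 = ((644 - 1225)**2 + 1227436) - 21 = ((-581)**2 + 1227436) - 21 = (337561 + 1227436) - 21 = 1564997 - 21 = 1564976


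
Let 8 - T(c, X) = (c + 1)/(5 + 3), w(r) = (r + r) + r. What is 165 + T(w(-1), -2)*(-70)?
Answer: -825/2 ≈ -412.50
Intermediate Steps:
w(r) = 3*r (w(r) = 2*r + r = 3*r)
T(c, X) = 63/8 - c/8 (T(c, X) = 8 - (c + 1)/(5 + 3) = 8 - (1 + c)/8 = 8 - (⅛ + c/8) = 8 + (-⅛ - c/8) = 63/8 - c/8)
165 + T(w(-1), -2)*(-70) = 165 + (63/8 - 3*(-1)/8)*(-70) = 165 + (63/8 - ⅛*(-3))*(-70) = 165 + (63/8 + 3/8)*(-70) = 165 + (33/4)*(-70) = 165 - 1155/2 = -825/2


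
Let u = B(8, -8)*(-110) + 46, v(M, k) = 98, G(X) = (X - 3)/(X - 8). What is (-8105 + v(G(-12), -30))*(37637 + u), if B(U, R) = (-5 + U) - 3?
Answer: -301727781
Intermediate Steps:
B(U, R) = -8 + U
G(X) = (-3 + X)/(-8 + X)
u = 46 (u = (-8 + 8)*(-110) + 46 = 0*(-110) + 46 = 0 + 46 = 46)
(-8105 + v(G(-12), -30))*(37637 + u) = (-8105 + 98)*(37637 + 46) = -8007*37683 = -301727781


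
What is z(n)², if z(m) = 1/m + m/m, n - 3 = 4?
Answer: 64/49 ≈ 1.3061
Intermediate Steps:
n = 7 (n = 3 + 4 = 7)
z(m) = 1 + 1/m (z(m) = 1/m + 1 = 1 + 1/m)
z(n)² = ((1 + 7)/7)² = ((⅐)*8)² = (8/7)² = 64/49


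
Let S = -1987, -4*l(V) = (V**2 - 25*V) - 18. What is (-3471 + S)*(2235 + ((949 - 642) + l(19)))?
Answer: -14054350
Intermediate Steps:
l(V) = 9/2 - V**2/4 + 25*V/4 (l(V) = -((V**2 - 25*V) - 18)/4 = -(-18 + V**2 - 25*V)/4 = 9/2 - V**2/4 + 25*V/4)
(-3471 + S)*(2235 + ((949 - 642) + l(19))) = (-3471 - 1987)*(2235 + ((949 - 642) + (9/2 - 1/4*19**2 + (25/4)*19))) = -5458*(2235 + (307 + (9/2 - 1/4*361 + 475/4))) = -5458*(2235 + (307 + (9/2 - 361/4 + 475/4))) = -5458*(2235 + (307 + 33)) = -5458*(2235 + 340) = -5458*2575 = -14054350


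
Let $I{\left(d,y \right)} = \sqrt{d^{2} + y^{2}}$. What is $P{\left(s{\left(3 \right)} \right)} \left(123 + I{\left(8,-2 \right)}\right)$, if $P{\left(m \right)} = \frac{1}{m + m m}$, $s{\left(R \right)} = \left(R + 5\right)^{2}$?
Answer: $\frac{123}{4160} + \frac{\sqrt{17}}{2080} \approx 0.03155$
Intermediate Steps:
$s{\left(R \right)} = \left(5 + R\right)^{2}$
$P{\left(m \right)} = \frac{1}{m + m^{2}}$
$P{\left(s{\left(3 \right)} \right)} \left(123 + I{\left(8,-2 \right)}\right) = \frac{1}{\left(5 + 3\right)^{2} \left(1 + \left(5 + 3\right)^{2}\right)} \left(123 + \sqrt{8^{2} + \left(-2\right)^{2}}\right) = \frac{1}{8^{2} \left(1 + 8^{2}\right)} \left(123 + \sqrt{64 + 4}\right) = \frac{1}{64 \left(1 + 64\right)} \left(123 + \sqrt{68}\right) = \frac{1}{64 \cdot 65} \left(123 + 2 \sqrt{17}\right) = \frac{1}{64} \cdot \frac{1}{65} \left(123 + 2 \sqrt{17}\right) = \frac{123 + 2 \sqrt{17}}{4160} = \frac{123}{4160} + \frac{\sqrt{17}}{2080}$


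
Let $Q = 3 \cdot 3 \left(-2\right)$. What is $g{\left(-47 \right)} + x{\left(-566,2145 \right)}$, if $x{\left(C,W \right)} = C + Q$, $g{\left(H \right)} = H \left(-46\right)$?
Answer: $1578$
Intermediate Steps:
$Q = -18$ ($Q = 9 \left(-2\right) = -18$)
$g{\left(H \right)} = - 46 H$
$x{\left(C,W \right)} = -18 + C$ ($x{\left(C,W \right)} = C - 18 = -18 + C$)
$g{\left(-47 \right)} + x{\left(-566,2145 \right)} = \left(-46\right) \left(-47\right) - 584 = 2162 - 584 = 1578$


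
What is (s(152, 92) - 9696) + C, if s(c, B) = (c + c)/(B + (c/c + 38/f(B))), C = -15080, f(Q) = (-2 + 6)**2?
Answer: -18901656/763 ≈ -24773.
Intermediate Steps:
f(Q) = 16 (f(Q) = 4**2 = 16)
s(c, B) = 2*c/(27/8 + B) (s(c, B) = (c + c)/(B + (c/c + 38/16)) = (2*c)/(B + (1 + 38*(1/16))) = (2*c)/(B + (1 + 19/8)) = (2*c)/(B + 27/8) = (2*c)/(27/8 + B) = 2*c/(27/8 + B))
(s(152, 92) - 9696) + C = (16*152/(27 + 8*92) - 9696) - 15080 = (16*152/(27 + 736) - 9696) - 15080 = (16*152/763 - 9696) - 15080 = (16*152*(1/763) - 9696) - 15080 = (2432/763 - 9696) - 15080 = -7395616/763 - 15080 = -18901656/763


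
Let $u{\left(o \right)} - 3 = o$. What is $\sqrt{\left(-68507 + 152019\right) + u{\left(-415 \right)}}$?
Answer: $10 \sqrt{831} \approx 288.27$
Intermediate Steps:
$u{\left(o \right)} = 3 + o$
$\sqrt{\left(-68507 + 152019\right) + u{\left(-415 \right)}} = \sqrt{\left(-68507 + 152019\right) + \left(3 - 415\right)} = \sqrt{83512 - 412} = \sqrt{83100} = 10 \sqrt{831}$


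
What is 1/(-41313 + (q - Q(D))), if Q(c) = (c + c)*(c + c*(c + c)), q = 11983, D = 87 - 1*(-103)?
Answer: -1/27537530 ≈ -3.6314e-8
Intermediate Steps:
D = 190 (D = 87 + 103 = 190)
Q(c) = 2*c*(c + 2*c**2) (Q(c) = (2*c)*(c + c*(2*c)) = (2*c)*(c + 2*c**2) = 2*c*(c + 2*c**2))
1/(-41313 + (q - Q(D))) = 1/(-41313 + (11983 - 190**2*(2 + 4*190))) = 1/(-41313 + (11983 - 36100*(2 + 760))) = 1/(-41313 + (11983 - 36100*762)) = 1/(-41313 + (11983 - 1*27508200)) = 1/(-41313 + (11983 - 27508200)) = 1/(-41313 - 27496217) = 1/(-27537530) = -1/27537530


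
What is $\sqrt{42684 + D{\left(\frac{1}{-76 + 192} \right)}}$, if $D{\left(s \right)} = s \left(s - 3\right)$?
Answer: $\frac{\sqrt{574355557}}{116} \approx 206.6$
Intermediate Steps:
$D{\left(s \right)} = s \left(-3 + s\right)$
$\sqrt{42684 + D{\left(\frac{1}{-76 + 192} \right)}} = \sqrt{42684 + \frac{-3 + \frac{1}{-76 + 192}}{-76 + 192}} = \sqrt{42684 + \frac{-3 + \frac{1}{116}}{116}} = \sqrt{42684 + \frac{1}{116} \left(- \frac{347}{116}\right)} = \sqrt{42684 - \frac{347}{13456}} = \sqrt{\frac{574355557}{13456}} = \frac{\sqrt{574355557}}{116}$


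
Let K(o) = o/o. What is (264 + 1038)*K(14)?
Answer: 1302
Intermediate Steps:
K(o) = 1
(264 + 1038)*K(14) = (264 + 1038)*1 = 1302*1 = 1302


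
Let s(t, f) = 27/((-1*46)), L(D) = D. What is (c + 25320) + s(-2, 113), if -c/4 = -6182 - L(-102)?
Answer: 2283413/46 ≈ 49639.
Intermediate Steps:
s(t, f) = -27/46 (s(t, f) = 27/(-46) = 27*(-1/46) = -27/46)
c = 24320 (c = -4*(-6182 - 1*(-102)) = -4*(-6182 + 102) = -4*(-6080) = 24320)
(c + 25320) + s(-2, 113) = (24320 + 25320) - 27/46 = 49640 - 27/46 = 2283413/46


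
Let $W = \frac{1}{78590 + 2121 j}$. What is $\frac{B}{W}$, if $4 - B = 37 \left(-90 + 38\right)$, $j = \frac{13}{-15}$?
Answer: $\frac{739887352}{5} \approx 1.4798 \cdot 10^{8}$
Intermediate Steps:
$j = - \frac{13}{15}$ ($j = 13 \left(- \frac{1}{15}\right) = - \frac{13}{15} \approx -0.86667$)
$W = \frac{5}{383759}$ ($W = \frac{1}{78590 + 2121 \left(- \frac{13}{15}\right)} = \frac{1}{78590 - \frac{9191}{5}} = \frac{1}{\frac{383759}{5}} = \frac{5}{383759} \approx 1.3029 \cdot 10^{-5}$)
$B = 1928$ ($B = 4 - 37 \left(-90 + 38\right) = 4 - 37 \left(-52\right) = 4 - -1924 = 4 + 1924 = 1928$)
$\frac{B}{W} = \frac{1928}{\frac{5}{383759}} = 1928 \cdot \frac{383759}{5} = \frac{739887352}{5}$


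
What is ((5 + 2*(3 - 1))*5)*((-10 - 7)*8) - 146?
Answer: -6266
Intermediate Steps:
((5 + 2*(3 - 1))*5)*((-10 - 7)*8) - 146 = ((5 + 2*2)*5)*(-17*8) - 146 = ((5 + 4)*5)*(-136) - 146 = (9*5)*(-136) - 146 = 45*(-136) - 146 = -6120 - 146 = -6266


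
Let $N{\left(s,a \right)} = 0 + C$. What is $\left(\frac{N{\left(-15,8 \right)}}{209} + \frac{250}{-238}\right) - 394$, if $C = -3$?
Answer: $- \frac{9825656}{24871} \approx -395.06$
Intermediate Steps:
$N{\left(s,a \right)} = -3$ ($N{\left(s,a \right)} = 0 - 3 = -3$)
$\left(\frac{N{\left(-15,8 \right)}}{209} + \frac{250}{-238}\right) - 394 = \left(- \frac{3}{209} + \frac{250}{-238}\right) - 394 = \left(\left(-3\right) \frac{1}{209} + 250 \left(- \frac{1}{238}\right)\right) - 394 = \left(- \frac{3}{209} - \frac{125}{119}\right) - 394 = - \frac{26482}{24871} - 394 = - \frac{9825656}{24871}$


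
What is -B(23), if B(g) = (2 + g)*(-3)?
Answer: 75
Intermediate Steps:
B(g) = -6 - 3*g
-B(23) = -(-6 - 3*23) = -(-6 - 69) = -1*(-75) = 75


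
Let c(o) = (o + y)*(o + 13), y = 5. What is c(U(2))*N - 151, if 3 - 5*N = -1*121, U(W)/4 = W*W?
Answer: 74761/5 ≈ 14952.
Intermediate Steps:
U(W) = 4*W² (U(W) = 4*(W*W) = 4*W²)
c(o) = (5 + o)*(13 + o) (c(o) = (o + 5)*(o + 13) = (5 + o)*(13 + o))
N = 124/5 (N = ⅗ - (-1)*121/5 = ⅗ - ⅕*(-121) = ⅗ + 121/5 = 124/5 ≈ 24.800)
c(U(2))*N - 151 = (65 + (4*2²)² + 18*(4*2²))*(124/5) - 151 = (65 + (4*4)² + 18*(4*4))*(124/5) - 151 = (65 + 16² + 18*16)*(124/5) - 151 = (65 + 256 + 288)*(124/5) - 151 = 609*(124/5) - 151 = 75516/5 - 151 = 74761/5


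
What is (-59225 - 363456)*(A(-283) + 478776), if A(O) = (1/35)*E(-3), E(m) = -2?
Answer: -1011847471514/5 ≈ -2.0237e+11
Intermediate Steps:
A(O) = -2/35 (A(O) = (1/35)*(-2) = -2/35)
(-59225 - 363456)*(A(-283) + 478776) = (-59225 - 363456)*(-2/35 + 478776) = -422681*16757158/35 = -1011847471514/5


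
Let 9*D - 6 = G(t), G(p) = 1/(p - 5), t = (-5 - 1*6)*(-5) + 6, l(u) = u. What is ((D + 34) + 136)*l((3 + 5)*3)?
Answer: 86017/21 ≈ 4096.0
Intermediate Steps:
t = 61 (t = (-5 - 6)*(-5) + 6 = -11*(-5) + 6 = 55 + 6 = 61)
G(p) = 1/(-5 + p)
D = 337/504 (D = ⅔ + 1/(9*(-5 + 61)) = ⅔ + (⅑)/56 = ⅔ + (⅑)*(1/56) = ⅔ + 1/504 = 337/504 ≈ 0.66865)
((D + 34) + 136)*l((3 + 5)*3) = ((337/504 + 34) + 136)*((3 + 5)*3) = (17473/504 + 136)*(8*3) = (86017/504)*24 = 86017/21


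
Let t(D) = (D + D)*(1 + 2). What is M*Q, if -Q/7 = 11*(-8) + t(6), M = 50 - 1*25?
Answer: 9100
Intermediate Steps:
t(D) = 6*D (t(D) = (2*D)*3 = 6*D)
M = 25 (M = 50 - 25 = 25)
Q = 364 (Q = -7*(11*(-8) + 6*6) = -7*(-88 + 36) = -7*(-52) = 364)
M*Q = 25*364 = 9100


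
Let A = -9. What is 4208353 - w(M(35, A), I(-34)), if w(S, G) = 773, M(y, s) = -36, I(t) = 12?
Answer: 4207580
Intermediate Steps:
4208353 - w(M(35, A), I(-34)) = 4208353 - 1*773 = 4208353 - 773 = 4207580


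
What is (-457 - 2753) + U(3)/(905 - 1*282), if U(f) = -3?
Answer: -1999833/623 ≈ -3210.0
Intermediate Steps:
(-457 - 2753) + U(3)/(905 - 1*282) = (-457 - 2753) - 3/(905 - 1*282) = -3210 - 3/(905 - 282) = -3210 - 3/623 = -1999833/623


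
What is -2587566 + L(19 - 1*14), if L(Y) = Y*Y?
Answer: -2587541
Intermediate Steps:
L(Y) = Y**2
-2587566 + L(19 - 1*14) = -2587566 + (19 - 1*14)**2 = -2587566 + (19 - 14)**2 = -2587566 + 5**2 = -2587566 + 25 = -2587541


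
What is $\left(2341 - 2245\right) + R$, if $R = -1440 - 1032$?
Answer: $-2376$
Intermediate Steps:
$R = -2472$ ($R = -1440 - 1032 = -2472$)
$\left(2341 - 2245\right) + R = \left(2341 - 2245\right) - 2472 = 96 - 2472 = -2376$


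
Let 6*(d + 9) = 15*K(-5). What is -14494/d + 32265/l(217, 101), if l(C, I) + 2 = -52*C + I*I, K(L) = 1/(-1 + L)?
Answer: 37013187/24521 ≈ 1509.4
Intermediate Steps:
l(C, I) = -2 + I² - 52*C (l(C, I) = -2 + (-52*C + I*I) = -2 + (-52*C + I²) = -2 + (I² - 52*C) = -2 + I² - 52*C)
d = -113/12 (d = -9 + (15/(-1 - 5))/6 = -9 + (15/(-6))/6 = -9 + (15*(-⅙))/6 = -9 + (⅙)*(-5/2) = -9 - 5/12 = -113/12 ≈ -9.4167)
-14494/d + 32265/l(217, 101) = -14494/(-113/12) + 32265/(-2 + 101² - 52*217) = -14494*(-12/113) + 32265/(-2 + 10201 - 11284) = 173928/113 + 32265/(-1085) = 173928/113 + 32265*(-1/1085) = 173928/113 - 6453/217 = 37013187/24521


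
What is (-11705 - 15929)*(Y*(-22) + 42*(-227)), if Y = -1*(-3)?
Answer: 265286400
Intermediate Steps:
Y = 3
(-11705 - 15929)*(Y*(-22) + 42*(-227)) = (-11705 - 15929)*(3*(-22) + 42*(-227)) = -27634*(-66 - 9534) = -27634*(-9600) = 265286400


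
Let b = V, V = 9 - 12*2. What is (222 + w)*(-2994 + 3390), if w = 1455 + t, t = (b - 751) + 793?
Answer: 674784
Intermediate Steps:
V = -15 (V = 9 - 24 = -15)
b = -15
t = 27 (t = (-15 - 751) + 793 = -766 + 793 = 27)
w = 1482 (w = 1455 + 27 = 1482)
(222 + w)*(-2994 + 3390) = (222 + 1482)*(-2994 + 3390) = 1704*396 = 674784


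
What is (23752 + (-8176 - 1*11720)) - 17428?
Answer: -13572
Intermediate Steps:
(23752 + (-8176 - 1*11720)) - 17428 = (23752 + (-8176 - 11720)) - 17428 = (23752 - 19896) - 17428 = 3856 - 17428 = -13572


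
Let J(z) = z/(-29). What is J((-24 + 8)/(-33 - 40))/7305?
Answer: -16/15464685 ≈ -1.0346e-6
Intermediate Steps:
J(z) = -z/29 (J(z) = z*(-1/29) = -z/29)
J((-24 + 8)/(-33 - 40))/7305 = -(-24 + 8)/(29*(-33 - 40))/7305 = -(-16)/(29*(-73))*(1/7305) = -(-16)*(-1)/(29*73)*(1/7305) = -1/29*16/73*(1/7305) = -16/2117*1/7305 = -16/15464685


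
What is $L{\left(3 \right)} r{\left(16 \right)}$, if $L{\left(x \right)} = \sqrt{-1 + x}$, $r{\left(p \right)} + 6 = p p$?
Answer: $250 \sqrt{2} \approx 353.55$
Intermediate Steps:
$r{\left(p \right)} = -6 + p^{2}$ ($r{\left(p \right)} = -6 + p p = -6 + p^{2}$)
$L{\left(3 \right)} r{\left(16 \right)} = \sqrt{-1 + 3} \left(-6 + 16^{2}\right) = \sqrt{2} \left(-6 + 256\right) = \sqrt{2} \cdot 250 = 250 \sqrt{2}$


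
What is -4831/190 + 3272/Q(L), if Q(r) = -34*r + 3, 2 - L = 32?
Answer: -4320433/194370 ≈ -22.228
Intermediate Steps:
L = -30 (L = 2 - 1*32 = 2 - 32 = -30)
Q(r) = 3 - 34*r
-4831/190 + 3272/Q(L) = -4831/190 + 3272/(3 - 34*(-30)) = -4831*1/190 + 3272/(3 + 1020) = -4831/190 + 3272/1023 = -4320433/194370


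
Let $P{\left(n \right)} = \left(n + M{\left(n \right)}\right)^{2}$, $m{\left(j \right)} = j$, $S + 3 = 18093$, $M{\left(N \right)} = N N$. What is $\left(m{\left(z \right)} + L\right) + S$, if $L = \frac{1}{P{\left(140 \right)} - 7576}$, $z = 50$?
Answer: $\frac{7068432835361}{389660024} \approx 18140.0$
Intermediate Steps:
$M{\left(N \right)} = N^{2}$
$S = 18090$ ($S = -3 + 18093 = 18090$)
$P{\left(n \right)} = \left(n + n^{2}\right)^{2}$
$L = \frac{1}{389660024}$ ($L = \frac{1}{140^{2} \left(1 + 140\right)^{2} - 7576} = \frac{1}{19600 \cdot 141^{2} - 7576} = \frac{1}{19600 \cdot 19881 - 7576} = \frac{1}{389667600 - 7576} = \frac{1}{389660024} \approx 2.5663 \cdot 10^{-9}$)
$\left(m{\left(z \right)} + L\right) + S = \left(50 + \frac{1}{389660024}\right) + 18090 = \frac{19483001201}{389660024} + 18090 = \frac{7068432835361}{389660024}$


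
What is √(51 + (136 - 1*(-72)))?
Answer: √259 ≈ 16.093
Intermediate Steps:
√(51 + (136 - 1*(-72))) = √(51 + (136 + 72)) = √(51 + 208) = √259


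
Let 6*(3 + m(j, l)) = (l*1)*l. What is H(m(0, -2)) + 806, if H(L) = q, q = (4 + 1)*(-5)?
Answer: 781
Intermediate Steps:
m(j, l) = -3 + l**2/6 (m(j, l) = -3 + ((l*1)*l)/6 = -3 + (l*l)/6 = -3 + l**2/6)
q = -25 (q = 5*(-5) = -25)
H(L) = -25
H(m(0, -2)) + 806 = -25 + 806 = 781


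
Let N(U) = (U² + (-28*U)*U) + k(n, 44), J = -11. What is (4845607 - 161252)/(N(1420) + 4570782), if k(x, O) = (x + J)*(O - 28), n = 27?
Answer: -4684355/49871762 ≈ -0.093928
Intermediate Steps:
k(x, O) = (-28 + O)*(-11 + x) (k(x, O) = (x - 11)*(O - 28) = (-11 + x)*(-28 + O) = (-28 + O)*(-11 + x))
N(U) = 256 - 27*U² (N(U) = (U² + (-28*U)*U) + (308 - 28*27 - 11*44 + 44*27) = (U² - 28*U²) + (308 - 756 - 484 + 1188) = -27*U² + 256 = 256 - 27*U²)
(4845607 - 161252)/(N(1420) + 4570782) = (4845607 - 161252)/((256 - 27*1420²) + 4570782) = 4684355/((256 - 27*2016400) + 4570782) = 4684355/((256 - 54442800) + 4570782) = 4684355/(-54442544 + 4570782) = 4684355/(-49871762) = 4684355*(-1/49871762) = -4684355/49871762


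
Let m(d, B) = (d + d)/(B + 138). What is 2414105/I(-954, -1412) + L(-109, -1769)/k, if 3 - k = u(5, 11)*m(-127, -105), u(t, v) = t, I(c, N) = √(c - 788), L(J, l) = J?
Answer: -3597/1369 - 2414105*I*√1742/1742 ≈ -2.6275 - 57841.0*I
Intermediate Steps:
I(c, N) = √(-788 + c)
m(d, B) = 2*d/(138 + B) (m(d, B) = (2*d)/(138 + B) = 2*d/(138 + B))
k = 1369/33 (k = 3 - 5*2*(-127)/(138 - 105) = 3 - 5*2*(-127)/33 = 3 - 5*2*(-127)*(1/33) = 3 - 5*(-254)/33 = 3 - 1*(-1270/33) = 3 + 1270/33 = 1369/33 ≈ 41.485)
2414105/I(-954, -1412) + L(-109, -1769)/k = 2414105/(√(-788 - 954)) - 109/1369/33 = 2414105/(√(-1742)) - 109*33/1369 = 2414105/((I*√1742)) - 3597/1369 = 2414105*(-I*√1742/1742) - 3597/1369 = -2414105*I*√1742/1742 - 3597/1369 = -3597/1369 - 2414105*I*√1742/1742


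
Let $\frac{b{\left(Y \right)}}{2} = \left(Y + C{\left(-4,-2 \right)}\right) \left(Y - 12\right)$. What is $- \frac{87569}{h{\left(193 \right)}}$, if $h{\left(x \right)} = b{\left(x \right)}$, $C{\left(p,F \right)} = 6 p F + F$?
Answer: $- \frac{87569}{86518} \approx -1.0121$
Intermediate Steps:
$C{\left(p,F \right)} = F + 6 F p$ ($C{\left(p,F \right)} = 6 F p + F = F + 6 F p$)
$b{\left(Y \right)} = 2 \left(-12 + Y\right) \left(46 + Y\right)$ ($b{\left(Y \right)} = 2 \left(Y - 2 \left(1 + 6 \left(-4\right)\right)\right) \left(Y - 12\right) = 2 \left(Y - 2 \left(1 - 24\right)\right) \left(-12 + Y\right) = 2 \left(Y - -46\right) \left(-12 + Y\right) = 2 \left(Y + 46\right) \left(-12 + Y\right) = 2 \left(46 + Y\right) \left(-12 + Y\right) = 2 \left(-12 + Y\right) \left(46 + Y\right)$)
$h{\left(x \right)} = -1104 + 2 x^{2} + 68 x$
$- \frac{87569}{h{\left(193 \right)}} = - \frac{87569}{-1104 + 2 \cdot 193^{2} + 68 \cdot 193} = - \frac{87569}{-1104 + 2 \cdot 37249 + 13124} = - \frac{87569}{-1104 + 74498 + 13124} = - \frac{87569}{86518}$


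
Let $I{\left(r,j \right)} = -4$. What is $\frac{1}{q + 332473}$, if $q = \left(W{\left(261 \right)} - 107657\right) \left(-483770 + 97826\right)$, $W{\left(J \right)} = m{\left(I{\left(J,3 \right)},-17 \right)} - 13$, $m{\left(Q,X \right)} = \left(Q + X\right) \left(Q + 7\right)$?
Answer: $\frac{1}{41579237425} \approx 2.405 \cdot 10^{-11}$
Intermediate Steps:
$m{\left(Q,X \right)} = \left(7 + Q\right) \left(Q + X\right)$ ($m{\left(Q,X \right)} = \left(Q + X\right) \left(7 + Q\right) = \left(7 + Q\right) \left(Q + X\right)$)
$W{\left(J \right)} = -76$ ($W{\left(J \right)} = \left(\left(-4\right)^{2} + 7 \left(-4\right) + 7 \left(-17\right) - -68\right) - 13 = \left(16 - 28 - 119 + 68\right) - 13 = -63 - 13 = -76$)
$q = 41578904952$ ($q = \left(-76 - 107657\right) \left(-483770 + 97826\right) = \left(-107733\right) \left(-385944\right) = 41578904952$)
$\frac{1}{q + 332473} = \frac{1}{41578904952 + 332473} = \frac{1}{41579237425}$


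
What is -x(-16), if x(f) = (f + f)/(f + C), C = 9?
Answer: -32/7 ≈ -4.5714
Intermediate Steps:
x(f) = 2*f/(9 + f) (x(f) = (f + f)/(f + 9) = (2*f)/(9 + f) = 2*f/(9 + f))
-x(-16) = -2*(-16)/(9 - 16) = -2*(-16)/(-7) = -2*(-16)*(-1)/7 = -1*32/7 = -32/7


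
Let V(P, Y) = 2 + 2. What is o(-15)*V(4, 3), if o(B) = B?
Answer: -60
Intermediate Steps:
V(P, Y) = 4
o(-15)*V(4, 3) = -15*4 = -60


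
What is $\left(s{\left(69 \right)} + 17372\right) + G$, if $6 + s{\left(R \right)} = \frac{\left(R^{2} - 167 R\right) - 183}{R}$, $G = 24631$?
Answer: $\frac{963616}{23} \approx 41896.0$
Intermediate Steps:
$s{\left(R \right)} = -6 + \frac{-183 + R^{2} - 167 R}{R}$ ($s{\left(R \right)} = -6 + \frac{\left(R^{2} - 167 R\right) - 183}{R} = -6 + \frac{-183 + R^{2} - 167 R}{R}$)
$\left(s{\left(69 \right)} + 17372\right) + G = \left(\left(-173 + 69 - \frac{183}{69}\right) + 17372\right) + 24631 = \left(\left(-173 + 69 - \frac{61}{23}\right) + 17372\right) + 24631 = \left(- \frac{2453}{23} + 17372\right) + 24631 = \frac{397103}{23} + 24631 = \frac{963616}{23}$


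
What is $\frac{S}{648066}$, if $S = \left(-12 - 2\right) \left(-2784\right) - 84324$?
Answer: $- \frac{7558}{108011} \approx -0.069974$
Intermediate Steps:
$S = -45348$ ($S = \left(-12 - 2\right) \left(-2784\right) - 84324 = \left(-14\right) \left(-2784\right) - 84324 = 38976 - 84324 = -45348$)
$\frac{S}{648066} = - \frac{45348}{648066} = \left(-45348\right) \frac{1}{648066} = - \frac{7558}{108011}$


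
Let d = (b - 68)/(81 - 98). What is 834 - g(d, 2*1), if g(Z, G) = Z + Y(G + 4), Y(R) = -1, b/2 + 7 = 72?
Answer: 14257/17 ≈ 838.65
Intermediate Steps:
b = 130 (b = -14 + 2*72 = -14 + 144 = 130)
d = -62/17 (d = (130 - 68)/(81 - 98) = 62/(-17) = 62*(-1/17) = -62/17 ≈ -3.6471)
g(Z, G) = -1 + Z (g(Z, G) = Z - 1 = -1 + Z)
834 - g(d, 2*1) = 834 - (-1 - 62/17) = 834 - 1*(-79/17) = 834 + 79/17 = 14257/17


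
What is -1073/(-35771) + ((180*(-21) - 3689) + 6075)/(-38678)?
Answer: 45683134/691775369 ≈ 0.066038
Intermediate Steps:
-1073/(-35771) + ((180*(-21) - 3689) + 6075)/(-38678) = -1073*(-1/35771) + ((-3780 - 3689) + 6075)*(-1/38678) = 1073/35771 + (-7469 + 6075)*(-1/38678) = 1073/35771 - 1394*(-1/38678) = 1073/35771 + 697/19339 = 45683134/691775369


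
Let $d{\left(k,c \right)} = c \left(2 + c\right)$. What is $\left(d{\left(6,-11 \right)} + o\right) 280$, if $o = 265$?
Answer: $101920$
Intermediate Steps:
$\left(d{\left(6,-11 \right)} + o\right) 280 = \left(- 11 \left(2 - 11\right) + 265\right) 280 = \left(\left(-11\right) \left(-9\right) + 265\right) 280 = \left(99 + 265\right) 280 = 364 \cdot 280 = 101920$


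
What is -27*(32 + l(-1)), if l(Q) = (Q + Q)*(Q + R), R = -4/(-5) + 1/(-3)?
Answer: -4464/5 ≈ -892.80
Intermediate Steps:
R = 7/15 (R = -4*(-1/5) + 1*(-1/3) = 4/5 - 1/3 = 7/15 ≈ 0.46667)
l(Q) = 2*Q*(7/15 + Q) (l(Q) = (Q + Q)*(Q + 7/15) = (2*Q)*(7/15 + Q) = 2*Q*(7/15 + Q))
-27*(32 + l(-1)) = -27*(32 + (2/15)*(-1)*(7 + 15*(-1))) = -27*(32 + (2/15)*(-1)*(7 - 15)) = -27*(32 + (2/15)*(-1)*(-8)) = -27*(32 + 16/15) = -27*496/15 = -4464/5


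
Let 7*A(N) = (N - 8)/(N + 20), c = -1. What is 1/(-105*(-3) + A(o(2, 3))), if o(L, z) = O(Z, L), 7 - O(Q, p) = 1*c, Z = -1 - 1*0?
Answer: 1/315 ≈ 0.0031746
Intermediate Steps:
Z = -1 (Z = -1 + 0 = -1)
O(Q, p) = 8 (O(Q, p) = 7 - (-1) = 7 - 1*(-1) = 7 + 1 = 8)
o(L, z) = 8
A(N) = (-8 + N)/(7*(20 + N)) (A(N) = ((N - 8)/(N + 20))/7 = ((-8 + N)/(20 + N))/7 = (-8 + N)/(7*(20 + N)))
1/(-105*(-3) + A(o(2, 3))) = 1/(-105*(-3) + (-8 + 8)/(7*(20 + 8))) = 1/(315 + (1/7)*0/28) = 1/(315 + (1/7)*(1/28)*0) = 1/(315 + 0) = 1/315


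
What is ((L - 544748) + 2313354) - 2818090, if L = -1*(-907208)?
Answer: -142276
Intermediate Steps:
L = 907208
((L - 544748) + 2313354) - 2818090 = ((907208 - 544748) + 2313354) - 2818090 = (362460 + 2313354) - 2818090 = 2675814 - 2818090 = -142276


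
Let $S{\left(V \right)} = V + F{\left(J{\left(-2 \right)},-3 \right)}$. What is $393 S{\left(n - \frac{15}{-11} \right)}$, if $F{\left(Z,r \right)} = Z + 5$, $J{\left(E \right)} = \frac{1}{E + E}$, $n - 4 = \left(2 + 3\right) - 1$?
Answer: $\frac{244053}{44} \approx 5546.7$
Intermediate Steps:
$n = 8$ ($n = 4 + \left(\left(2 + 3\right) - 1\right) = 4 + \left(5 - 1\right) = 4 + 4 = 8$)
$J{\left(E \right)} = \frac{1}{2 E}$
$F{\left(Z,r \right)} = 5 + Z$
$S{\left(V \right)} = \frac{19}{4} + V$ ($S{\left(V \right)} = V + \left(5 + \frac{1}{2 \left(-2\right)}\right) = V + \left(5 + \frac{1}{2} \left(- \frac{1}{2}\right)\right) = V + \left(5 - \frac{1}{4}\right) = V + \frac{19}{4} = \frac{19}{4} + V$)
$393 S{\left(n - \frac{15}{-11} \right)} = 393 \left(\frac{19}{4} + \left(8 - \frac{15}{-11}\right)\right) = 393 \left(\frac{19}{4} + \left(8 - 15 \left(- \frac{1}{11}\right)\right)\right) = 393 \left(\frac{19}{4} + \left(8 - - \frac{15}{11}\right)\right) = 393 \left(\frac{19}{4} + \left(8 + \frac{15}{11}\right)\right) = 393 \left(\frac{19}{4} + \frac{103}{11}\right) = 393 \cdot \frac{621}{44} = \frac{244053}{44}$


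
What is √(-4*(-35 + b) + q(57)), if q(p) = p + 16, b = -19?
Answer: 17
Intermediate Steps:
q(p) = 16 + p
√(-4*(-35 + b) + q(57)) = √(-4*(-35 - 19) + (16 + 57)) = √(-4*(-54) + 73) = √(216 + 73) = √289 = 17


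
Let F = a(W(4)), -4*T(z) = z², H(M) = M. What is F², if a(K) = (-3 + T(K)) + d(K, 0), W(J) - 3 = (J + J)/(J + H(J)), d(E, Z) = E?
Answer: 9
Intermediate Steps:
T(z) = -z²/4
W(J) = 4 (W(J) = 3 + (J + J)/(J + J) = 3 + (2*J)/((2*J)) = 3 + (2*J)*(1/(2*J)) = 3 + 1 = 4)
a(K) = -3 + K - K²/4 (a(K) = (-3 - K²/4) + K = -3 + K - K²/4)
F = -3 (F = -3 + 4 - ¼*4² = -3 + 4 - ¼*16 = -3 + 4 - 4 = -3)
F² = (-3)² = 9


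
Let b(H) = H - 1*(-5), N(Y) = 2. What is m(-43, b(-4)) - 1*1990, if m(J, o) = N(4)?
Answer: -1988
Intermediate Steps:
b(H) = 5 + H (b(H) = H + 5 = 5 + H)
m(J, o) = 2
m(-43, b(-4)) - 1*1990 = 2 - 1*1990 = 2 - 1990 = -1988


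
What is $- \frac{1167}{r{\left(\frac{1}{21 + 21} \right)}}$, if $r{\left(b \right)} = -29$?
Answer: $\frac{1167}{29} \approx 40.241$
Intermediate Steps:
$- \frac{1167}{r{\left(\frac{1}{21 + 21} \right)}} = - \frac{1167}{-29} = \left(-1167\right) \left(- \frac{1}{29}\right) = \frac{1167}{29}$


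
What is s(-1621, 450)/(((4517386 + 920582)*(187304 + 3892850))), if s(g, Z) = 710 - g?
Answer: 777/7395915629024 ≈ 1.0506e-10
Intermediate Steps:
s(-1621, 450)/(((4517386 + 920582)*(187304 + 3892850))) = (710 - 1*(-1621))/(((4517386 + 920582)*(187304 + 3892850))) = (710 + 1621)/((5437968*4080154)) = 2331/22187746887072 = 2331*(1/22187746887072) = 777/7395915629024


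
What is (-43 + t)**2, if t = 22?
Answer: 441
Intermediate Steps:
(-43 + t)**2 = (-43 + 22)**2 = (-21)**2 = 441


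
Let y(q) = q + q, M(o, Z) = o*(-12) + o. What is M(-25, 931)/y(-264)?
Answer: -25/48 ≈ -0.52083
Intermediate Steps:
M(o, Z) = -11*o (M(o, Z) = -12*o + o = -11*o)
y(q) = 2*q
M(-25, 931)/y(-264) = (-11*(-25))/((2*(-264))) = 275/(-528) = 275*(-1/528) = -25/48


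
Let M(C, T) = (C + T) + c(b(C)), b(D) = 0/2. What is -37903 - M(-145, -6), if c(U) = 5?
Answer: -37757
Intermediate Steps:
b(D) = 0 (b(D) = 0*(1/2) = 0)
M(C, T) = 5 + C + T (M(C, T) = (C + T) + 5 = 5 + C + T)
-37903 - M(-145, -6) = -37903 - (5 - 145 - 6) = -37903 - 1*(-146) = -37903 + 146 = -37757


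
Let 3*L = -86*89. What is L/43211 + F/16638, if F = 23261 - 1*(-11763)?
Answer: 735486490/359472309 ≈ 2.0460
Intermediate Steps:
F = 35024 (F = 23261 + 11763 = 35024)
L = -7654/3 (L = (-86*89)/3 = (⅓)*(-7654) = -7654/3 ≈ -2551.3)
L/43211 + F/16638 = -7654/3/43211 + 35024/16638 = -7654/3*1/43211 + 35024*(1/16638) = -7654/129633 + 17512/8319 = 735486490/359472309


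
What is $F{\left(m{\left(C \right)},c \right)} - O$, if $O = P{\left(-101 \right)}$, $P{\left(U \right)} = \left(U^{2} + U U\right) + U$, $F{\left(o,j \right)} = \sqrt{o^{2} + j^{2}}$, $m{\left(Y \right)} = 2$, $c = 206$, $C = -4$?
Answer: $-20301 + 2 \sqrt{10610} \approx -20095.0$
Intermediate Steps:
$F{\left(o,j \right)} = \sqrt{j^{2} + o^{2}}$
$P{\left(U \right)} = U + 2 U^{2}$ ($P{\left(U \right)} = \left(U^{2} + U^{2}\right) + U = 2 U^{2} + U = U + 2 U^{2}$)
$O = 20301$ ($O = - 101 \left(1 + 2 \left(-101\right)\right) = - 101 \left(1 - 202\right) = \left(-101\right) \left(-201\right) = 20301$)
$F{\left(m{\left(C \right)},c \right)} - O = \sqrt{206^{2} + 2^{2}} - 20301 = \sqrt{42436 + 4} - 20301 = \sqrt{42440} - 20301 = 2 \sqrt{10610} - 20301 = -20301 + 2 \sqrt{10610}$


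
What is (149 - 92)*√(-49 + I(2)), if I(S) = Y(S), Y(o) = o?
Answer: 57*I*√47 ≈ 390.77*I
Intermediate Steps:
I(S) = S
(149 - 92)*√(-49 + I(2)) = (149 - 92)*√(-49 + 2) = 57*√(-47) = 57*(I*√47) = 57*I*√47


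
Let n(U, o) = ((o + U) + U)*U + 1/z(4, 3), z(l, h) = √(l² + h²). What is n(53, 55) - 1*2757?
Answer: 28881/5 ≈ 5776.2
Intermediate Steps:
z(l, h) = √(h² + l²)
n(U, o) = ⅕ + U*(o + 2*U) (n(U, o) = ((o + U) + U)*U + 1/(√(3² + 4²)) = ((U + o) + U)*U + 1/(√(9 + 16)) = (o + 2*U)*U + 1/(√25) = U*(o + 2*U) + 1/5 = U*(o + 2*U) + ⅕ = ⅕ + U*(o + 2*U))
n(53, 55) - 1*2757 = (⅕ + 2*53² + 53*55) - 1*2757 = (⅕ + 2*2809 + 2915) - 2757 = (⅕ + 5618 + 2915) - 2757 = 42666/5 - 2757 = 28881/5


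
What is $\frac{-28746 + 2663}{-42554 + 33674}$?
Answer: $\frac{26083}{8880} \approx 2.9373$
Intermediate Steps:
$\frac{-28746 + 2663}{-42554 + 33674} = - \frac{26083}{-8880} = \left(-26083\right) \left(- \frac{1}{8880}\right) = \frac{26083}{8880}$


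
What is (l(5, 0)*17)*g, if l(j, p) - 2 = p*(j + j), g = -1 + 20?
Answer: 646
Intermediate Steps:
g = 19
l(j, p) = 2 + 2*j*p (l(j, p) = 2 + p*(j + j) = 2 + p*(2*j) = 2 + 2*j*p)
(l(5, 0)*17)*g = ((2 + 2*5*0)*17)*19 = ((2 + 0)*17)*19 = (2*17)*19 = 34*19 = 646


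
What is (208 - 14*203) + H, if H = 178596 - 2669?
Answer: 173293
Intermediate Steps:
H = 175927
(208 - 14*203) + H = (208 - 14*203) + 175927 = (208 - 2842) + 175927 = -2634 + 175927 = 173293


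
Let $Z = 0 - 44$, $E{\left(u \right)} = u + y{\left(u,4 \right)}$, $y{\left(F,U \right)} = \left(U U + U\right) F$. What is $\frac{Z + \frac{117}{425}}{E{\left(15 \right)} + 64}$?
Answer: $- \frac{18583}{161075} \approx -0.11537$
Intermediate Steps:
$y{\left(F,U \right)} = F \left(U + U^{2}\right)$ ($y{\left(F,U \right)} = \left(U^{2} + U\right) F = \left(U + U^{2}\right) F = F \left(U + U^{2}\right)$)
$E{\left(u \right)} = 21 u$ ($E{\left(u \right)} = u + u 4 \left(1 + 4\right) = u + u 4 \cdot 5 = u + 20 u = 21 u$)
$Z = -44$ ($Z = 0 - 44 = -44$)
$\frac{Z + \frac{117}{425}}{E{\left(15 \right)} + 64} = \frac{-44 + \frac{117}{425}}{21 \cdot 15 + 64} = \frac{-44 + 117 \cdot \frac{1}{425}}{315 + 64} = \frac{-44 + \frac{117}{425}}{379} = \left(- \frac{18583}{425}\right) \frac{1}{379} = - \frac{18583}{161075}$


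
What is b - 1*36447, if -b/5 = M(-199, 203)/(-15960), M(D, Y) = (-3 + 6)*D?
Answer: -38779807/1064 ≈ -36447.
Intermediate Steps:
M(D, Y) = 3*D
b = -199/1064 (b = -5*3*(-199)/(-15960) = -(-2985)*(-1)/15960 = -5*199/5320 = -199/1064 ≈ -0.18703)
b - 1*36447 = -199/1064 - 1*36447 = -199/1064 - 36447 = -38779807/1064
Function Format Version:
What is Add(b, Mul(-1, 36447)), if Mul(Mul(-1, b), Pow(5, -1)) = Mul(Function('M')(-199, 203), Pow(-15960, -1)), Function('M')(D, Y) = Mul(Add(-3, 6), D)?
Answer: Rational(-38779807, 1064) ≈ -36447.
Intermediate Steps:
Function('M')(D, Y) = Mul(3, D)
b = Rational(-199, 1064) (b = Mul(-5, Mul(Mul(3, -199), Pow(-15960, -1))) = Mul(-5, Mul(-597, Rational(-1, 15960))) = Mul(-5, Rational(199, 5320)) = Rational(-199, 1064) ≈ -0.18703)
Add(b, Mul(-1, 36447)) = Add(Rational(-199, 1064), Mul(-1, 36447)) = Add(Rational(-199, 1064), -36447) = Rational(-38779807, 1064)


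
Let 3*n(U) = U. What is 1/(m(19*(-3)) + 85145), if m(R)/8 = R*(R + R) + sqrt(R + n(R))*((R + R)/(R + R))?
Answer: 137129/18804367505 - 16*I*sqrt(19)/18804367505 ≈ 7.2924e-6 - 3.7088e-9*I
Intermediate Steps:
n(U) = U/3
m(R) = 16*R**2 + 16*sqrt(3)*sqrt(R)/3 (m(R) = 8*(R*(R + R) + sqrt(R + R/3)*((R + R)/(R + R))) = 8*(R*(2*R) + sqrt(4*R/3)*((2*R)/((2*R)))) = 8*(2*R**2 + (2*sqrt(3)*sqrt(R)/3)*((2*R)*(1/(2*R)))) = 8*(2*R**2 + (2*sqrt(3)*sqrt(R)/3)*1) = 8*(2*R**2 + 2*sqrt(3)*sqrt(R)/3) = 16*R**2 + 16*sqrt(3)*sqrt(R)/3)
1/(m(19*(-3)) + 85145) = 1/((16*(19*(-3))**2 + 16*sqrt(3)*sqrt(19*(-3))/3) + 85145) = 1/((16*(-57)**2 + 16*sqrt(3)*sqrt(-57)/3) + 85145) = 1/((16*3249 + 16*sqrt(3)*(I*sqrt(57))/3) + 85145) = 1/((51984 + 16*I*sqrt(19)) + 85145) = 1/(137129 + 16*I*sqrt(19))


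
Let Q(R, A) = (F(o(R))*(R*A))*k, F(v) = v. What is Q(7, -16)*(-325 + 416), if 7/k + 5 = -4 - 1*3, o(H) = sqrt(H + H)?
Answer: 17836*sqrt(14)/3 ≈ 22245.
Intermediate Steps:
o(H) = sqrt(2)*sqrt(H) (o(H) = sqrt(2*H) = sqrt(2)*sqrt(H))
k = -7/12 (k = 7/(-5 + (-4 - 1*3)) = 7/(-5 + (-4 - 3)) = 7/(-5 - 7) = 7/(-12) = 7*(-1/12) = -7/12 ≈ -0.58333)
Q(R, A) = -7*A*sqrt(2)*R**(3/2)/12 (Q(R, A) = ((sqrt(2)*sqrt(R))*(R*A))*(-7/12) = ((sqrt(2)*sqrt(R))*(A*R))*(-7/12) = (A*sqrt(2)*R**(3/2))*(-7/12) = -7*A*sqrt(2)*R**(3/2)/12)
Q(7, -16)*(-325 + 416) = (-7/12*(-16)*sqrt(2)*7**(3/2))*(-325 + 416) = -7/12*(-16)*sqrt(2)*7*sqrt(7)*91 = (196*sqrt(14)/3)*91 = 17836*sqrt(14)/3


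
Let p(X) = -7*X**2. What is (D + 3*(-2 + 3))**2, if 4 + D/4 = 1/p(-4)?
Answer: 133225/784 ≈ 169.93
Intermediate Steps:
D = -449/28 (D = -16 + 4/((-7*(-4)**2)) = -16 + 4/((-7*16)) = -16 + 4/(-112) = -16 + 4*(-1/112) = -16 - 1/28 = -449/28 ≈ -16.036)
(D + 3*(-2 + 3))**2 = (-449/28 + 3*(-2 + 3))**2 = (-449/28 + 3*1)**2 = (-449/28 + 3)**2 = (-365/28)**2 = 133225/784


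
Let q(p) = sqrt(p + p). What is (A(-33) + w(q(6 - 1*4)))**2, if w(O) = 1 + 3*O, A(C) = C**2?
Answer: 1201216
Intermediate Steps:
q(p) = sqrt(2)*sqrt(p) (q(p) = sqrt(2*p) = sqrt(2)*sqrt(p))
(A(-33) + w(q(6 - 1*4)))**2 = ((-33)**2 + (1 + 3*(sqrt(2)*sqrt(6 - 1*4))))**2 = (1089 + (1 + 3*(sqrt(2)*sqrt(6 - 4))))**2 = (1089 + (1 + 3*(sqrt(2)*sqrt(2))))**2 = (1089 + (1 + 3*2))**2 = (1089 + (1 + 6))**2 = (1089 + 7)**2 = 1096**2 = 1201216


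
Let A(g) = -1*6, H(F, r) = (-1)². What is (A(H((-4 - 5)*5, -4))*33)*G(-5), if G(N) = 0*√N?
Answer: 0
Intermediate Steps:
H(F, r) = 1
A(g) = -6
G(N) = 0
(A(H((-4 - 5)*5, -4))*33)*G(-5) = -6*33*0 = -198*0 = 0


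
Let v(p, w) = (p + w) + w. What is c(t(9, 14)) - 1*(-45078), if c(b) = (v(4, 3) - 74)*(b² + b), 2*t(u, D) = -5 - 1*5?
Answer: 43798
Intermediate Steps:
v(p, w) = p + 2*w
t(u, D) = -5 (t(u, D) = (-5 - 1*5)/2 = (-5 - 5)/2 = (½)*(-10) = -5)
c(b) = -64*b - 64*b² (c(b) = ((4 + 2*3) - 74)*(b² + b) = ((4 + 6) - 74)*(b + b²) = (10 - 74)*(b + b²) = -64*(b + b²) = -64*b - 64*b²)
c(t(9, 14)) - 1*(-45078) = -64*(-5)*(1 - 5) - 1*(-45078) = -64*(-5)*(-4) + 45078 = -1280 + 45078 = 43798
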